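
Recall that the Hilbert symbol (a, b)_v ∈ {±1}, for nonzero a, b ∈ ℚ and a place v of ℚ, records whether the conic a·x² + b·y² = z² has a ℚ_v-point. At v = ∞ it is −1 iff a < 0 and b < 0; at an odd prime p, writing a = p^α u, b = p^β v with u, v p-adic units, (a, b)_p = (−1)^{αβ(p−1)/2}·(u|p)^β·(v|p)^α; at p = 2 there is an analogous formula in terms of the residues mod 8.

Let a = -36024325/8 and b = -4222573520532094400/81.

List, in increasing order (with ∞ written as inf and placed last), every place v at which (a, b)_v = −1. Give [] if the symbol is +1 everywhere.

[23, 31, 41, 43, 47, inf]

Mod squares: a ≡ -2881946, b ≡ -1271. Check v ∈ {∞, 2, 3, 5, 23, 31, 41, 43, 47}.
v=2: v_2(a)=-3, v_2(b)=6; units ≡ 3, 1 (mod 8); ε·ε+αω+βω = 1·0+-3·0+6·1 ≡ 0  ⇒  (a,b)_2 = +1.
v=41: a=41^0·(≡15), b=41^1·(≡32) mod 41; (15|41)=-1, (32|41)=+1; (−1)^{0·1·20}·(-1)^1·(+1)^0 = -1.
v=31: a=31^1·(≡26), b=31^3·(≡24) mod 31; (26|31)=-1, (24|31)=-1; (−1)^{1·3·15}·(-1)^3·(-1)^1 = -1.
v=43: a=43^1·(≡10), b=43^2·(≡22) mod 43; (10|43)=+1, (22|43)=-1; (−1)^{1·2·21}·(+1)^2·(-1)^1 = -1.
v=23: a=23^1·(≡6), b=23^2·(≡5) mod 23; (6|23)=+1, (5|23)=-1; (−1)^{1·2·11}·(+1)^2·(-1)^1 = -1.
v=5: a=5^2·(≡4), b=5^2·(≡4) mod 5; (4|5)=+1, (4|5)=+1; (−1)^{2·2·2}·(+1)^2·(+1)^2 = +1.
v=3: a=3^0·(≡1), b=3^-4·(≡1) mod 3; (1|3)=+1, (1|3)=+1; (−1)^{0·-4·1}·(+1)^-4·(+1)^0 = +1.
v=47: a=47^1·(≡6), b=47^2·(≡15) mod 47; (6|47)=+1, (15|47)=-1; (−1)^{1·2·23}·(+1)^2·(-1)^1 = -1.
v=∞: -2881946 < 0 and -1271 < 0  ⇒  (a,b)_∞ = -1.
Ram(-2881946, -1271) = {23, 31, 41, 43, 47, ∞}; no ℚ_23-point on the conic.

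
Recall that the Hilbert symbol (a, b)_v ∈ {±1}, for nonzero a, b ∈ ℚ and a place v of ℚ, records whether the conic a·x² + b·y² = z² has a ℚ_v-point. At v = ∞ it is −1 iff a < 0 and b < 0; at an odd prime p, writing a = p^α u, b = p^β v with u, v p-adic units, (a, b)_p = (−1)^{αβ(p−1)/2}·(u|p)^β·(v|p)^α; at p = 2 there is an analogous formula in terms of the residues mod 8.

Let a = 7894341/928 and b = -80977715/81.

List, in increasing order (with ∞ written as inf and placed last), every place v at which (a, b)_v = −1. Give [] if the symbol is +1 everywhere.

[2, 5, 13, 29]

(a, b) ≡ (12818, -224315) mod (ℚ^×)²; places V = {2, 3, 5, 7, 13, 17, 19, 29, ∞}.
(a,b)_∞: sgn(12818)=+, sgn(-224315)=−, so +1.
(a,b)_19: α=0, u≡15; β=2, v≡15 (mod 19); (15|19)=-1, (15|19)=-1; sign (−1)^0·-1^2·-1^0 = +1.
(a,b)_29: α=-1, u≡16; β=1, v≡2 (mod 29); (16|29)=+1, (2|29)=-1; sign (−1)^0·+1^1·-1^-1 = -1.
(a,b)_5: α=0, u≡2; β=1, v≡2 (mod 5); (2|5)=-1, (2|5)=-1; sign (−1)^0·-1^1·-1^0 = -1.
(a,b)_3: α=6, u≡2; β=-4, v≡1 (mod 3); (2|3)=-1, (1|3)=+1; sign (−1)^0·-1^-4·+1^6 = +1.
(a,b)_2: α=-5, β=0; u≡1, v≡5 (mod 8); ε(u)ε(v)=0·0, αω(v)=-5·1, βω(u)=0·0; sum ≡ 1  ⇒  -1.
(a,b)_7: α=2, u≡1; β=1, v≡1 (mod 7); (1|7)=+1, (1|7)=+1; sign (−1)^0·+1^1·+1^2 = +1.
(a,b)_17: α=1, u≡12; β=1, v≡3 (mod 17); (12|17)=-1, (3|17)=-1; sign (−1)^0·-1^1·-1^1 = +1.
(a,b)_13: α=1, u≡8; β=1, v≡4 (mod 13); (8|13)=-1, (4|13)=+1; sign (−1)^0·-1^1·+1^1 = -1.
(12818, -224315 / ℚ) ramifies at {2, 5, 13, 29}: a division algebra.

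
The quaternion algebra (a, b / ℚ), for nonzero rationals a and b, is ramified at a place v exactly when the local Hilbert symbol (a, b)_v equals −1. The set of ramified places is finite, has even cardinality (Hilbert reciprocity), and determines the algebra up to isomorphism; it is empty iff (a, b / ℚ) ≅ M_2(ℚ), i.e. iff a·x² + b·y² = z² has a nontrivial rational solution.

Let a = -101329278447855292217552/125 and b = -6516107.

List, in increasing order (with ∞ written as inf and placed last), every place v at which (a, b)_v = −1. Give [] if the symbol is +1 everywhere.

(a, b) ≡ (-2665, -6516107) mod (ℚ^×)²; places V = {2, 5, 13, 19, 23, 31, 37, 41, ∞}.
(a,b)_13: α=3, u≡4; β=1, v≡2 (mod 13); (4|13)=+1, (2|13)=-1; sign (−1)^0·+1^1·-1^3 = -1.
(a,b)_41: α=1, u≡14; β=0, v≡23 (mod 41); (14|41)=-1, (23|41)=+1; sign (−1)^0·-1^0·+1^1 = +1.
(a,b)_31: α=2, u≡4; β=1, v≡14 (mod 31); (4|31)=+1, (14|31)=+1; sign (−1)^0·+1^1·+1^2 = +1.
(a,b)_5: α=-3, u≡3; β=0, v≡3 (mod 5); (3|5)=-1, (3|5)=-1; sign (−1)^0·-1^0·-1^-3 = -1.
(a,b)_∞: sgn(-2665)=−, sgn(-6516107)=−, so -1.
(a,b)_23: α=6, u≡1; β=1, v≡5 (mod 23); (1|23)=+1, (5|23)=-1; sign (−1)^0·+1^1·-1^6 = +1.
(a,b)_2: α=4, β=0; u≡7, v≡5 (mod 8); ε(u)ε(v)=1·0, αω(v)=4·1, βω(u)=0·0; sum ≡ 0  ⇒  +1.
(a,b)_37: α=2, u≡21; β=1, v≡9 (mod 37); (21|37)=+1, (9|37)=+1; sign (−1)^0·+1^1·+1^2 = +1.
(a,b)_19: α=2, u≡10; β=1, v≡16 (mod 19); (10|19)=-1, (16|19)=+1; sign (−1)^0·-1^1·+1^2 = -1.
Ram(-2665, -6516107) = {5, 13, 19, ∞}; no ℚ_5-point on the conic.

[5, 13, 19, inf]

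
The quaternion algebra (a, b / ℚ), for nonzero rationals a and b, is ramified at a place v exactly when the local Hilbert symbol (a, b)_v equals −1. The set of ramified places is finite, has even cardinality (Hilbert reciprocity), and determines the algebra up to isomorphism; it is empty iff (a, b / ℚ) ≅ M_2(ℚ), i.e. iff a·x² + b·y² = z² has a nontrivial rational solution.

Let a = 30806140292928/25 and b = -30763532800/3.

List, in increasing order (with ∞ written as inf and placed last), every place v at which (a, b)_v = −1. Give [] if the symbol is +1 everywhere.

Mod squares: a ≡ 13, b ≡ -6006. Check v ∈ {∞, 2, 3, 5, 7, 11, 13, 17}.
v=∞: 13 > 0 and -6006 < 0  ⇒  (a,b)_∞ = +1.
v=5: a=5^-2·(≡3), b=5^2·(≡1) mod 5; (3|5)=-1, (1|5)=+1; (−1)^{-2·2·2}·(-1)^2·(+1)^-2 = +1.
v=11: a=11^2·(≡10), b=11^1·(≡1) mod 11; (10|11)=-1, (1|11)=+1; (−1)^{2·1·5}·(-1)^1·(+1)^2 = -1.
v=17: a=17^2·(≡1), b=17^0·(≡3) mod 17; (1|17)=+1, (3|17)=-1; (−1)^{2·0·8}·(+1)^0·(-1)^2 = +1.
v=2: v_2(a)=6, v_2(b)=9; units ≡ 5, 5 (mod 8); ε·ε+αω+βω = 0·0+6·1+9·1 ≡ 1  ⇒  (a,b)_2 = -1.
v=3: a=3^2·(≡1), b=3^-1·(≡2) mod 3; (1|3)=+1, (2|3)=-1; (−1)^{2·-1·1}·(+1)^-1·(-1)^2 = +1.
v=13: a=13^1·(≡9), b=13^1·(≡11) mod 13; (9|13)=+1, (11|13)=-1; (−1)^{1·1·6}·(+1)^1·(-1)^1 = -1.
v=7: a=7^6·(≡5), b=7^5·(≡3) mod 7; (5|7)=-1, (3|7)=-1; (−1)^{6·5·3}·(-1)^5·(-1)^6 = -1.
(13, -6006 / ℚ) ramifies at {2, 7, 11, 13}: a division algebra.

[2, 7, 11, 13]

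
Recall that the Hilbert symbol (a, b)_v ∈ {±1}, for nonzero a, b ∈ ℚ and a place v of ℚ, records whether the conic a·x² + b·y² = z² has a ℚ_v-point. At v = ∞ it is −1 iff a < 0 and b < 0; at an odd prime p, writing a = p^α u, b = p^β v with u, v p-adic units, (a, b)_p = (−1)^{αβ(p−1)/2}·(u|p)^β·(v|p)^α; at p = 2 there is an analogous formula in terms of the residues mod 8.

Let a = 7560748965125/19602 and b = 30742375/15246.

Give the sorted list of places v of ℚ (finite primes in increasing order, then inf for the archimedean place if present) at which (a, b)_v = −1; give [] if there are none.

(a, b) ≡ (10, 59570) mod (ℚ^×)²; places V = {2, 3, 5, 7, 11, 17, 23, 37, ∞}.
(a,b)_37: α=2, u≡28; β=1, v≡20 (mod 37); (28|37)=+1, (20|37)=-1; sign (−1)^0·+1^1·-1^2 = +1.
(a,b)_3: α=-4, u≡1; β=-2, v≡2 (mod 3); (1|3)=+1, (2|3)=-1; sign (−1)^0·+1^-2·-1^-4 = +1.
(a,b)_23: α=2, u≡22; β=1, v≡22 (mod 23); (22|23)=-1, (22|23)=-1; sign (−1)^0·-1^1·-1^2 = -1.
(a,b)_11: α=-2, u≡6; β=-2, v≡3 (mod 11); (6|11)=-1, (3|11)=+1; sign (−1)^0·-1^-2·+1^-2 = +1.
(a,b)_2: α=-1, β=-1; u≡5, v≡1 (mod 8); ε(u)ε(v)=0·0, αω(v)=-1·0, βω(u)=-1·1; sum ≡ 1  ⇒  -1.
(a,b)_17: α=4, u≡6; β=2, v≡15 (mod 17); (6|17)=-1, (15|17)=+1; sign (−1)^0·-1^2·+1^4 = +1.
(a,b)_7: α=0, u≡3; β=-1, v≡6 (mod 7); (3|7)=-1, (6|7)=-1; sign (−1)^0·-1^-1·-1^0 = -1.
(a,b)_5: α=3, u≡3; β=3, v≡4 (mod 5); (3|5)=-1, (4|5)=+1; sign (−1)^0·-1^3·+1^3 = -1.
(a,b)_∞: sgn(10)=+, sgn(59570)=+, so +1.
Ram(10, 59570) = {2, 5, 7, 23}; no ℚ_2-point on the conic.

[2, 5, 7, 23]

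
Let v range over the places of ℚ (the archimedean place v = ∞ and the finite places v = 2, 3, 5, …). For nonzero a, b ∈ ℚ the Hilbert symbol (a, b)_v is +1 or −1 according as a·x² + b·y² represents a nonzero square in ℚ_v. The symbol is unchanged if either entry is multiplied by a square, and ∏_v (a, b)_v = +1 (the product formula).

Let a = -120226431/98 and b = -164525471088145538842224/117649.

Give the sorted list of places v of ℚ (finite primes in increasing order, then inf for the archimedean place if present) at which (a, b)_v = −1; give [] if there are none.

[13, 29, 37, inf]

Mod squares: a ≡ -1422798, b ≡ -711399. Check v ∈ {∞, 2, 3, 7, 13, 17, 29, 37}.
v=37: a=37^1·(≡16), b=37^3·(≡14) mod 37; (16|37)=+1, (14|37)=-1; (−1)^{1·3·18}·(+1)^3·(-1)^1 = -1.
v=17: a=17^1·(≡6), b=17^3·(≡11) mod 17; (6|17)=-1, (11|17)=-1; (−1)^{1·3·8}·(-1)^3·(-1)^1 = +1.
v=7: a=7^-2·(≡2), b=7^-6·(≡2) mod 7; (2|7)=+1, (2|7)=+1; (−1)^{-2·-6·3}·(+1)^-6·(+1)^-2 = +1.
v=29: a=29^1·(≡25), b=29^3·(≡26) mod 29; (25|29)=+1, (26|29)=-1; (−1)^{1·3·14}·(+1)^3·(-1)^1 = -1.
v=2: v_2(a)=-1, v_2(b)=4; units ≡ 1, 1 (mod 8); ε·ε+αω+βω = 0·0+-1·0+4·0 ≡ 0  ⇒  (a,b)_2 = +1.
v=∞: -1422798 < 0 and -711399 < 0  ⇒  (a,b)_∞ = -1.
v=13: a=13^3·(≡1), b=13^7·(≡11) mod 13; (1|13)=+1, (11|13)=-1; (−1)^{3·7·6}·(+1)^7·(-1)^3 = -1.
v=3: a=3^1·(≡1), b=3^3·(≡2) mod 3; (1|3)=+1, (2|3)=-1; (−1)^{1·3·1}·(+1)^3·(-1)^1 = +1.
(-1422798, -711399 / ℚ) ramifies at {13, 29, 37, ∞}: a division algebra.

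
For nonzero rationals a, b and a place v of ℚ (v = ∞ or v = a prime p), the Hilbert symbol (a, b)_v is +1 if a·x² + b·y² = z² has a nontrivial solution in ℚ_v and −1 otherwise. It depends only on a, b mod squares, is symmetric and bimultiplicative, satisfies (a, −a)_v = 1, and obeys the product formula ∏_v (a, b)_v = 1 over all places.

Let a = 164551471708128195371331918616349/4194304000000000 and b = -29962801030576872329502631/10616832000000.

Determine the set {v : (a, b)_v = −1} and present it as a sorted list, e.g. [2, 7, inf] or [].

[5, 11, 13, 23]

Mod squares: a ≡ 953810, b ≡ -782. Check v ∈ {∞, 2, 3, 5, 7, 11, 13, 17, 23, 29}.
v=23: a=23^1·(≡13), b=23^3·(≡18) mod 23; (13|23)=+1, (18|23)=+1; (−1)^{1·3·11}·(+1)^3·(+1)^1 = -1.
v=11: a=11^3·(≡7), b=11^2·(≡10) mod 11; (7|11)=-1, (10|11)=-1; (−1)^{3·2·5}·(-1)^2·(-1)^3 = -1.
v=2: v_2(a)=-31, v_2(b)=-23; units ≡ 1, 1 (mod 8); ε·ε+αω+βω = 0·0+-31·0+-23·0 ≡ 0  ⇒  (a,b)_2 = +1.
v=5: a=5^-9·(≡3), b=5^-6·(≡3) mod 5; (3|5)=-1, (3|5)=-1; (−1)^{-9·-6·2}·(-1)^-6·(-1)^-9 = -1.
v=∞: 953810 > 0 and -782 < 0  ⇒  (a,b)_∞ = +1.
v=7: a=7^4·(≡4), b=7^2·(≡1) mod 7; (4|7)=+1, (1|7)=+1; (−1)^{4·2·3}·(+1)^2·(+1)^4 = +1.
v=13: a=13^3·(≡8), b=13^2·(≡6) mod 13; (8|13)=-1, (6|13)=-1; (−1)^{3·2·6}·(-1)^2·(-1)^3 = -1.
v=17: a=17^4·(≡4), b=17^3·(≡5) mod 17; (4|17)=+1, (5|17)=-1; (−1)^{4·3·8}·(+1)^3·(-1)^4 = +1.
v=29: a=29^11·(≡20), b=29^8·(≡25) mod 29; (20|29)=+1, (25|29)=+1; (−1)^{11·8·14}·(+1)^8·(+1)^11 = +1.
v=3: a=3^0·(≡2), b=3^-4·(≡1) mod 3; (2|3)=-1, (1|3)=+1; (−1)^{0·-4·1}·(-1)^-4·(+1)^0 = +1.
|Ram(953810, -782)| = 4, even; anisotropic at {5, 11, 13, 23}.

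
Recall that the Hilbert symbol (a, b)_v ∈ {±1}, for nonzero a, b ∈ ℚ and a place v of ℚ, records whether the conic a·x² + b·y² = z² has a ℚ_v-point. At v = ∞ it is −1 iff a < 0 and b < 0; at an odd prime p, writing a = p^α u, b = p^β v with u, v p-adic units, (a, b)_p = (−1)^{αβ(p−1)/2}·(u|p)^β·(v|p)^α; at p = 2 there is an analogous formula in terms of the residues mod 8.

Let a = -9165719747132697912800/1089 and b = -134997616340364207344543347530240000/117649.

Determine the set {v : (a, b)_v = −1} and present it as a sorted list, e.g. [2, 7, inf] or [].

(a, b) ≡ (-62, -6680609) mod (ℚ^×)²; places V = {2, 3, 5, 7, 11, 13, 17, 19, 31, 37, 43, ∞}.
(a,b)_2: α=5, β=12; u≡1, v≡7 (mod 8); ε(u)ε(v)=0·1, αω(v)=5·0, βω(u)=12·0; sum ≡ 0  ⇒  +1.
(a,b)_∞: sgn(-62)=−, sgn(-6680609)=−, so -1.
(a,b)_19: α=2, u≡13; β=3, v≡14 (mod 19); (13|19)=-1, (14|19)=-1; sign (−1)^0·-1^3·-1^2 = -1.
(a,b)_13: α=4, u≡10; β=5, v≡3 (mod 13); (10|13)=+1, (3|13)=+1; sign (−1)^0·+1^5·+1^4 = +1.
(a,b)_31: α=1, u≡17; β=2, v≡27 (mod 31); (17|31)=-1, (27|31)=-1; sign (−1)^0·-1^2·-1^1 = -1.
(a,b)_3: α=-2, u≡1; β=2, v≡1 (mod 3); (1|3)=+1, (1|3)=+1; sign (−1)^0·+1^2·+1^-2 = +1.
(a,b)_37: α=2, u≡7; β=3, v≡28 (mod 37); (7|37)=+1, (28|37)=+1; sign (−1)^0·+1^3·+1^2 = +1.
(a,b)_5: α=2, u≡2; β=4, v≡4 (mod 5); (2|5)=-1, (4|5)=+1; sign (−1)^0·-1^4·+1^2 = +1.
(a,b)_43: α=2, u≡1; β=3, v≡27 (mod 43); (1|43)=+1, (27|43)=-1; sign (−1)^0·+1^3·-1^2 = +1.
(a,b)_7: α=2, u≡1; β=-6, v≡2 (mod 7); (1|7)=+1, (2|7)=+1; sign (−1)^0·+1^-6·+1^2 = +1.
(a,b)_17: α=2, u≡14; β=3, v≡7 (mod 17); (14|17)=-1, (7|17)=-1; sign (−1)^0·-1^3·-1^2 = -1.
(a,b)_11: α=-2, u≡5; β=2, v≡2 (mod 11); (5|11)=+1, (2|11)=-1; sign (−1)^0·+1^2·-1^-2 = +1.
(-62, -6680609 / ℚ) ramifies at {17, 19, 31, ∞}: a division algebra.

[17, 19, 31, inf]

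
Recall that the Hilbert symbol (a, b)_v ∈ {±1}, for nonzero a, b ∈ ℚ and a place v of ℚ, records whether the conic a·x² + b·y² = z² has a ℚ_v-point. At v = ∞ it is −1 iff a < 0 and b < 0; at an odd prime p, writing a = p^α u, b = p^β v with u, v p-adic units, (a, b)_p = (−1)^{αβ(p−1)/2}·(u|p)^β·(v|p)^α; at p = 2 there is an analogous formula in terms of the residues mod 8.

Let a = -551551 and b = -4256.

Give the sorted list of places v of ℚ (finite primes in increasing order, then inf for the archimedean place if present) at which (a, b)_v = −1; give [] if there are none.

[13, inf]

(a, b) ≡ (-551551, -266) mod (ℚ^×)²; places V = {2, 7, 11, 13, 19, 29, ∞}.
(a,b)_∞: sgn(-551551)=−, sgn(-266)=−, so -1.
(a,b)_29: α=1, u≡5; β=0, v≡7 (mod 29); (5|29)=+1, (7|29)=+1; sign (−1)^0·+1^0·+1^1 = +1.
(a,b)_11: α=1, u≡8; β=0, v≡1 (mod 11); (8|11)=-1, (1|11)=+1; sign (−1)^0·-1^0·+1^1 = +1.
(a,b)_13: α=1, u≡5; β=0, v≡8 (mod 13); (5|13)=-1, (8|13)=-1; sign (−1)^0·-1^0·-1^1 = -1.
(a,b)_19: α=1, u≡3; β=1, v≡4 (mod 19); (3|19)=-1, (4|19)=+1; sign (−1)^1·-1^1·+1^1 = +1.
(a,b)_7: α=1, u≡6; β=1, v≡1 (mod 7); (6|7)=-1, (1|7)=+1; sign (−1)^1·-1^1·+1^1 = +1.
(a,b)_2: α=0, β=5; u≡1, v≡3 (mod 8); ε(u)ε(v)=0·1, αω(v)=0·1, βω(u)=5·0; sum ≡ 0  ⇒  +1.
(-551551, -266 / ℚ) ramifies at {13, ∞}: a division algebra.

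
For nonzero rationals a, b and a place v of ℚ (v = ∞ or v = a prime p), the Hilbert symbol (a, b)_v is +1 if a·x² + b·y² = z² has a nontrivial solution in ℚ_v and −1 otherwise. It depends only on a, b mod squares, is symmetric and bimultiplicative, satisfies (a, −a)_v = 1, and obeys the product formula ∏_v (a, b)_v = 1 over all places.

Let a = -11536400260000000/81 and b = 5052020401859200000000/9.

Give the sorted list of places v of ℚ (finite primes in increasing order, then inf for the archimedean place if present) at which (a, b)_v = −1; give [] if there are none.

[5, 7, 11, 17]

(a, b) ≡ (-385, 8602) mod (ℚ^×)²; places V = {2, 3, 5, 7, 11, 17, 23, ∞}.
(a,b)_2: α=8, β=13; u≡7, v≡5 (mod 8); ε(u)ε(v)=1·0, αω(v)=8·1, βω(u)=13·0; sum ≡ 0  ⇒  +1.
(a,b)_23: α=2, u≡8; β=3, v≡12 (mod 23); (8|23)=+1, (12|23)=+1; sign (−1)^0·+1^3·+1^2 = +1.
(a,b)_11: α=1, u≡3; β=1, v≡5 (mod 11); (3|11)=+1, (5|11)=+1; sign (−1)^1·+1^1·+1^1 = -1.
(a,b)_17: α=2, u≡12; β=3, v≡4 (mod 17); (12|17)=-1, (4|17)=+1; sign (−1)^0·-1^3·+1^2 = -1.
(a,b)_7: α=3, u≡1; β=4, v≡5 (mod 7); (1|7)=+1, (5|7)=-1; sign (−1)^0·+1^4·-1^3 = -1.
(a,b)_∞: sgn(-385)=−, sgn(8602)=+, so +1.
(a,b)_3: α=-4, u≡2; β=-2, v≡1 (mod 3); (2|3)=-1, (1|3)=+1; sign (−1)^0·-1^-2·+1^-4 = +1.
(a,b)_5: α=7, u≡2; β=8, v≡3 (mod 5); (2|5)=-1, (3|5)=-1; sign (−1)^0·-1^8·-1^7 = -1.
|Ram(-385, 8602)| = 4, even; anisotropic at {5, 7, 11, 17}.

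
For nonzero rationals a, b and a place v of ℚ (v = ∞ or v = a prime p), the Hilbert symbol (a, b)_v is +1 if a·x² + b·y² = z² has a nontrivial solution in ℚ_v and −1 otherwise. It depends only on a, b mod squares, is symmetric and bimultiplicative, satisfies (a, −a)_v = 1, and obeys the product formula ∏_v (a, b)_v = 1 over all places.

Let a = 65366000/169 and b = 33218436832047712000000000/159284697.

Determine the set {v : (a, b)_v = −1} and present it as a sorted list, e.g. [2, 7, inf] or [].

Mod squares: a ≡ 3335, b ≡ 160350135. Check v ∈ {∞, 2, 3, 5, 7, 11, 13, 23, 29, 31, 47}.
v=23: a=23^1·(≡15), b=23^3·(≡12) mod 23; (15|23)=-1, (12|23)=+1; (−1)^{1·3·11}·(-1)^3·(+1)^1 = +1.
v=∞: 3335 > 0 and 160350135 > 0  ⇒  (a,b)_∞ = +1.
v=47: a=47^0·(≡10), b=47^1·(≡23) mod 47; (10|47)=-1, (23|47)=-1; (−1)^{0·1·23}·(-1)^1·(-1)^0 = -1.
v=29: a=29^1·(≡5), b=29^3·(≡22) mod 29; (5|29)=+1, (22|29)=+1; (−1)^{1·3·14}·(+1)^3·(+1)^1 = +1.
v=5: a=5^3·(≡2), b=5^9·(≡2) mod 5; (2|5)=-1, (2|5)=-1; (−1)^{3·9·2}·(-1)^9·(-1)^3 = +1.
v=13: a=13^-2·(≡11), b=13^-6·(≡4) mod 13; (11|13)=-1, (4|13)=+1; (−1)^{-2·-6·6}·(-1)^-6·(+1)^-2 = +1.
v=31: a=31^0·(≡28), b=31^1·(≡14) mod 31; (28|31)=+1, (14|31)=+1; (−1)^{0·1·15}·(+1)^1·(+1)^0 = +1.
v=11: a=11^0·(≡10), b=11^-1·(≡6) mod 11; (10|11)=-1, (6|11)=-1; (−1)^{0·-1·5}·(-1)^-1·(-1)^0 = -1.
v=2: v_2(a)=4, v_2(b)=14; units ≡ 7, 7 (mod 8); ε·ε+αω+βω = 1·1+4·0+14·0 ≡ 1  ⇒  (a,b)_2 = -1.
v=3: a=3^0·(≡2), b=3^-1·(≡2) mod 3; (2|3)=-1, (2|3)=-1; (−1)^{0·-1·1}·(-1)^-1·(-1)^0 = -1.
v=7: a=7^2·(≡3), b=7^4·(≡2) mod 7; (3|7)=-1, (2|7)=+1; (−1)^{2·4·3}·(-1)^4·(+1)^2 = +1.
Ram(3335, 160350135) = {2, 3, 11, 47}; no ℚ_2-point on the conic.

[2, 3, 11, 47]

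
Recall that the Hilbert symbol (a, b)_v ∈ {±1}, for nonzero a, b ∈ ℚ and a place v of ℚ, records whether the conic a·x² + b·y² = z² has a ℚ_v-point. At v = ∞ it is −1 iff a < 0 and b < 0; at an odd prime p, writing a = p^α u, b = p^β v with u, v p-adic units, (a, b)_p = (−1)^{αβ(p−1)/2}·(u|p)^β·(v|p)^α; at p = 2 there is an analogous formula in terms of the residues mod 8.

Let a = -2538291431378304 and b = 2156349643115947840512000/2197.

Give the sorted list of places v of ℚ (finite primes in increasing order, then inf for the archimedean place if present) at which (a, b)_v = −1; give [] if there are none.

[3, 17, 19, 23]

(a, b) ≡ (-646, 152490) mod (ℚ^×)²; places V = {2, 3, 5, 7, 13, 17, 19, 23, ∞}.
(a,b)_13: α=0, u≡9; β=-3, v≡10 (mod 13); (9|13)=+1, (10|13)=+1; sign (−1)^0·+1^-3·+1^0 = +1.
(a,b)_23: α=2, u≡5; β=3, v≡13 (mod 23); (5|23)=-1, (13|23)=+1; sign (−1)^0·-1^3·+1^2 = -1.
(a,b)_∞: sgn(-646)=−, sgn(152490)=+, so +1.
(a,b)_17: α=1, u≡1; β=1, v≡3 (mod 17); (1|17)=+1, (3|17)=-1; sign (−1)^0·+1^1·-1^1 = -1.
(a,b)_2: α=7, β=13; u≡5, v≡5 (mod 8); ε(u)ε(v)=0·0, αω(v)=7·1, βω(u)=13·1; sum ≡ 0  ⇒  +1.
(a,b)_5: α=0, u≡1; β=3, v≡3 (mod 5); (1|5)=+1, (3|5)=-1; sign (−1)^0·+1^3·-1^0 = +1.
(a,b)_19: α=3, u≡4; β=4, v≡18 (mod 19); (4|19)=+1, (18|19)=-1; sign (−1)^0·+1^4·-1^3 = -1.
(a,b)_7: α=2, u≡6; β=2, v≡1 (mod 7); (6|7)=-1, (1|7)=+1; sign (−1)^0·-1^2·+1^2 = +1.
(a,b)_3: α=8, u≡2; β=13, v≡1 (mod 3); (2|3)=-1, (1|3)=+1; sign (−1)^0·-1^13·+1^8 = -1.
(-646, 152490 / ℚ) ramifies at {3, 17, 19, 23}: a division algebra.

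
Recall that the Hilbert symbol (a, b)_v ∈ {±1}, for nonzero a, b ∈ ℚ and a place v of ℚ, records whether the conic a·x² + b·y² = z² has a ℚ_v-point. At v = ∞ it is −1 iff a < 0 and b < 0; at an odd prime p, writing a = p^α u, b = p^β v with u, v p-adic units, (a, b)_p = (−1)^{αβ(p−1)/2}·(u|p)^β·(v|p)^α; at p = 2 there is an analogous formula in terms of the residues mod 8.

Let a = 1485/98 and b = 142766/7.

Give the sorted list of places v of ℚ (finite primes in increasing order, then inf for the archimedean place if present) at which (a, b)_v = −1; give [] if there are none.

Mod squares: a ≡ 330, b ≡ 3458. Check v ∈ {∞, 2, 3, 5, 7, 11, 13, 17, 19}.
v=∞: 330 > 0 and 3458 > 0  ⇒  (a,b)_∞ = +1.
v=7: a=7^-2·(≡4), b=7^-1·(≡1) mod 7; (4|7)=+1, (1|7)=+1; (−1)^{-2·-1·3}·(+1)^-1·(+1)^-2 = +1.
v=2: v_2(a)=-1, v_2(b)=1; units ≡ 5, 1 (mod 8); ε·ε+αω+βω = 0·0+-1·0+1·1 ≡ 1  ⇒  (a,b)_2 = -1.
v=19: a=19^0·(≡1), b=19^1·(≡4) mod 19; (1|19)=+1, (4|19)=+1; (−1)^{0·1·9}·(+1)^1·(+1)^0 = +1.
v=3: a=3^3·(≡2), b=3^0·(≡2) mod 3; (2|3)=-1, (2|3)=-1; (−1)^{3·0·1}·(-1)^0·(-1)^3 = -1.
v=13: a=13^0·(≡6), b=13^1·(≡7) mod 13; (6|13)=-1, (7|13)=-1; (−1)^{0·1·6}·(-1)^1·(-1)^0 = -1.
v=5: a=5^1·(≡4), b=5^0·(≡3) mod 5; (4|5)=+1, (3|5)=-1; (−1)^{1·0·2}·(+1)^0·(-1)^1 = -1.
v=11: a=11^1·(≡8), b=11^0·(≡9) mod 11; (8|11)=-1, (9|11)=+1; (−1)^{1·0·5}·(-1)^0·(+1)^1 = +1.
v=17: a=17^0·(≡7), b=17^2·(≡5) mod 17; (7|17)=-1, (5|17)=-1; (−1)^{0·2·8}·(-1)^2·(-1)^0 = +1.
(330, 3458 / ℚ) ramifies at {2, 3, 5, 13}: a division algebra.

[2, 3, 5, 13]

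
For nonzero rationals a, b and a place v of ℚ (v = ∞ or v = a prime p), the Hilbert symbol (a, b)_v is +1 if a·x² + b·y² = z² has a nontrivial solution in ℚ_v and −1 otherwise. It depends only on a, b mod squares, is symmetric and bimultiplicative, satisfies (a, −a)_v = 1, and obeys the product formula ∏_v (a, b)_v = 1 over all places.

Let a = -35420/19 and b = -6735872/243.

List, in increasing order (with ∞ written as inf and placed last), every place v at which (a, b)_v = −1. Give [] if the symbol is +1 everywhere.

(a, b) ≡ (-168245, -19734) mod (ℚ^×)²; places V = {2, 3, 5, 7, 11, 13, 19, 23, ∞}.
(a,b)_23: α=1, u≡17; β=1, v≡12 (mod 23); (17|23)=-1, (12|23)=+1; sign (−1)^1·-1^1·+1^1 = +1.
(a,b)_19: α=-1, u≡15; β=0, v≡17 (mod 19); (15|19)=-1, (17|19)=+1; sign (−1)^0·-1^0·+1^-1 = +1.
(a,b)_5: α=1, u≡4; β=0, v≡1 (mod 5); (4|5)=+1, (1|5)=+1; sign (−1)^0·+1^0·+1^1 = +1.
(a,b)_3: α=0, u≡1; β=-5, v≡1 (mod 3); (1|3)=+1, (1|3)=+1; sign (−1)^0·+1^-5·+1^0 = +1.
(a,b)_7: α=1, u≡3; β=0, v≡5 (mod 7); (3|7)=-1, (5|7)=-1; sign (−1)^0·-1^0·-1^1 = -1.
(a,b)_2: α=2, β=11; u≡3, v≡5 (mod 8); ε(u)ε(v)=1·0, αω(v)=2·1, βω(u)=11·1; sum ≡ 1  ⇒  -1.
(a,b)_∞: sgn(-168245)=−, sgn(-19734)=−, so -1.
(a,b)_11: α=1, u≡10; β=1, v≡7 (mod 11); (10|11)=-1, (7|11)=-1; sign (−1)^1·-1^1·-1^1 = -1.
(a,b)_13: α=0, u≡3; β=1, v≡4 (mod 13); (3|13)=+1, (4|13)=+1; sign (−1)^0·+1^1·+1^0 = +1.
Ram(-168245, -19734) = {2, 7, 11, ∞}; no ℚ_2-point on the conic.

[2, 7, 11, inf]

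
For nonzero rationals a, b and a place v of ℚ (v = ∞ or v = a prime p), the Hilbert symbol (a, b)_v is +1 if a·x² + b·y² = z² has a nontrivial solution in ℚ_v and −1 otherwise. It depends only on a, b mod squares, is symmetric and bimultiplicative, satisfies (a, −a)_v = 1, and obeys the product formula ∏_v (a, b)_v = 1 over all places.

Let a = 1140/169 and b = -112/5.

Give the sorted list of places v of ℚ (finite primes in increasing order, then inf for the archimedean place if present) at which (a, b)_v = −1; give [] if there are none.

Mod squares: a ≡ 285, b ≡ -35. Check v ∈ {∞, 2, 3, 5, 7, 13, 19}.
v=13: a=13^-2·(≡9), b=13^0·(≡1) mod 13; (9|13)=+1, (1|13)=+1; (−1)^{-2·0·6}·(+1)^0·(+1)^-2 = +1.
v=5: a=5^1·(≡2), b=5^-1·(≡3) mod 5; (2|5)=-1, (3|5)=-1; (−1)^{1·-1·2}·(-1)^-1·(-1)^1 = +1.
v=2: v_2(a)=2, v_2(b)=4; units ≡ 5, 5 (mod 8); ε·ε+αω+βω = 0·0+2·1+4·1 ≡ 0  ⇒  (a,b)_2 = +1.
v=3: a=3^1·(≡2), b=3^0·(≡1) mod 3; (2|3)=-1, (1|3)=+1; (−1)^{1·0·1}·(-1)^0·(+1)^1 = +1.
v=∞: 285 > 0 and -35 < 0  ⇒  (a,b)_∞ = +1.
v=7: a=7^0·(≡6), b=7^1·(≡1) mod 7; (6|7)=-1, (1|7)=+1; (−1)^{0·1·3}·(-1)^1·(+1)^0 = -1.
v=19: a=19^1·(≡8), b=19^0·(≡8) mod 19; (8|19)=-1, (8|19)=-1; (−1)^{1·0·9}·(-1)^0·(-1)^1 = -1.
(285, -35 / ℚ) ramifies at {7, 19}: a division algebra.

[7, 19]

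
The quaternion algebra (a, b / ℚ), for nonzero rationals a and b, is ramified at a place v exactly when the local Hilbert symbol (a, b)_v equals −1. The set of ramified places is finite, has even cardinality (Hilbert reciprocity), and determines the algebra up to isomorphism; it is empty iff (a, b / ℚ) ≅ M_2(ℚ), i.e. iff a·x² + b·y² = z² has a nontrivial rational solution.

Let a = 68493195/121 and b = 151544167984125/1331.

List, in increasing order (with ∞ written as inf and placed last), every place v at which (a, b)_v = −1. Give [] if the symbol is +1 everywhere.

[2, 5, 19, 23, 41, 43]

Mod squares: a ≡ 93955, b ≡ 207408135. Check v ∈ {∞, 2, 3, 5, 7, 11, 19, 23, 31, 41, 43}.
v=41: a=41^0·(≡26), b=41^1·(≡1) mod 41; (26|41)=-1, (1|41)=+1; (−1)^{0·1·20}·(-1)^1·(+1)^0 = -1.
v=∞: 93955 > 0 and 207408135 > 0  ⇒  (a,b)_∞ = +1.
v=7: a=7^0·(≡4), b=7^2·(≡1) mod 7; (4|7)=+1, (1|7)=+1; (−1)^{0·2·3}·(+1)^2·(+1)^0 = +1.
v=11: a=11^-2·(≡1), b=11^-3·(≡4) mod 11; (1|11)=+1, (4|11)=+1; (−1)^{-2·-3·5}·(+1)^-3·(+1)^-2 = +1.
v=19: a=19^1·(≡5), b=19^0·(≡14) mod 19; (5|19)=+1, (14|19)=-1; (−1)^{1·0·9}·(+1)^0·(-1)^1 = -1.
v=43: a=43^1·(≡41), b=43^1·(≡21) mod 43; (41|43)=+1, (21|43)=+1; (−1)^{1·1·21}·(+1)^1·(+1)^1 = -1.
v=3: a=3^6·(≡1), b=3^9·(≡1) mod 3; (1|3)=+1, (1|3)=+1; (−1)^{6·9·1}·(+1)^9·(+1)^6 = +1.
v=2: v_2(a)=0, v_2(b)=0; units ≡ 3, 7 (mod 8); ε·ε+αω+βω = 1·1+0·0+0·1 ≡ 1  ⇒  (a,b)_2 = -1.
v=23: a=23^1·(≡22), b=23^1·(≡20) mod 23; (22|23)=-1, (20|23)=-1; (−1)^{1·1·11}·(-1)^1·(-1)^1 = -1.
v=5: a=5^1·(≡4), b=5^3·(≡3) mod 5; (4|5)=+1, (3|5)=-1; (−1)^{1·3·2}·(+1)^3·(-1)^1 = -1.
v=31: a=31^0·(≡1), b=31^1·(≡18) mod 31; (1|31)=+1, (18|31)=+1; (−1)^{0·1·15}·(+1)^1·(+1)^0 = +1.
|Ram(93955, 207408135)| = 6, even; anisotropic at {2, 5, 19, 23, 41, 43}.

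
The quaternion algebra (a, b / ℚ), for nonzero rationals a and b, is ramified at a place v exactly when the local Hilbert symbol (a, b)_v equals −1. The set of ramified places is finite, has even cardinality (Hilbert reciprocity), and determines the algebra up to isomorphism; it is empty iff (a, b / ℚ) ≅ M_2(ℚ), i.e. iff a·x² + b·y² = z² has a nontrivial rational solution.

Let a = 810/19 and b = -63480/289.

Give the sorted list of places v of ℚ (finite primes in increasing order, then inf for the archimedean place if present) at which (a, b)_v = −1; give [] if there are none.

[5, 19]

Mod squares: a ≡ 190, b ≡ -30. Check v ∈ {∞, 2, 3, 5, 17, 19, 23}.
v=23: a=23^0·(≡16), b=23^2·(≡12) mod 23; (16|23)=+1, (12|23)=+1; (−1)^{0·2·11}·(+1)^2·(+1)^0 = +1.
v=3: a=3^4·(≡1), b=3^1·(≡2) mod 3; (1|3)=+1, (2|3)=-1; (−1)^{4·1·1}·(+1)^1·(-1)^4 = +1.
v=2: v_2(a)=1, v_2(b)=3; units ≡ 7, 1 (mod 8); ε·ε+αω+βω = 1·0+1·0+3·0 ≡ 0  ⇒  (a,b)_2 = +1.
v=5: a=5^1·(≡3), b=5^1·(≡1) mod 5; (3|5)=-1, (1|5)=+1; (−1)^{1·1·2}·(-1)^1·(+1)^1 = -1.
v=17: a=17^0·(≡14), b=17^-2·(≡15) mod 17; (14|17)=-1, (15|17)=+1; (−1)^{0·-2·8}·(-1)^-2·(+1)^0 = +1.
v=19: a=19^-1·(≡12), b=19^0·(≡14) mod 19; (12|19)=-1, (14|19)=-1; (−1)^{-1·0·9}·(-1)^0·(-1)^-1 = -1.
v=∞: 190 > 0 and -30 < 0  ⇒  (a,b)_∞ = +1.
|Ram(190, -30)| = 2, even; anisotropic at {5, 19}.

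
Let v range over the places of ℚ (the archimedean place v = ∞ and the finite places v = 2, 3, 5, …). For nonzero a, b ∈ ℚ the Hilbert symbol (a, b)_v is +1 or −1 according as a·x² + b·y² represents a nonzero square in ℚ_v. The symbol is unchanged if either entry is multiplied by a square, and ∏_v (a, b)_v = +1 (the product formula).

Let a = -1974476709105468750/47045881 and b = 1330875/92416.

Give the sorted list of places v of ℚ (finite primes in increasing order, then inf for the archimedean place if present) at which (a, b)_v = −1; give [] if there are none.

[2, 7]

(a, b) ≡ (-910, 35) mod (ℚ^×)²; places V = {2, 3, 5, 7, 13, 19, ∞}.
(a,b)_∞: sgn(-910)=−, sgn(35)=+, so +1.
(a,b)_7: α=5, u≡6; β=1, v≡6 (mod 7); (6|7)=-1, (6|7)=-1; sign (−1)^1·-1^1·-1^5 = -1.
(a,b)_19: α=-6, u≡18; β=-2, v≡17 (mod 19); (18|19)=-1, (17|19)=+1; sign (−1)^0·-1^-2·+1^-6 = +1.
(a,b)_3: α=4, u≡2; β=2, v≡2 (mod 3); (2|3)=-1, (2|3)=-1; sign (−1)^0·-1^2·-1^4 = +1.
(a,b)_13: α=5, u≡5; β=2, v≡3 (mod 13); (5|13)=-1, (3|13)=+1; sign (−1)^0·-1^2·+1^5 = +1.
(a,b)_5: α=9, u≡3; β=3, v≡2 (mod 5); (3|5)=-1, (2|5)=-1; sign (−1)^0·-1^3·-1^9 = +1.
(a,b)_2: α=1, β=-8; u≡1, v≡3 (mod 8); ε(u)ε(v)=0·1, αω(v)=1·1, βω(u)=-8·0; sum ≡ 1  ⇒  -1.
|Ram(-910, 35)| = 2, even; anisotropic at {2, 7}.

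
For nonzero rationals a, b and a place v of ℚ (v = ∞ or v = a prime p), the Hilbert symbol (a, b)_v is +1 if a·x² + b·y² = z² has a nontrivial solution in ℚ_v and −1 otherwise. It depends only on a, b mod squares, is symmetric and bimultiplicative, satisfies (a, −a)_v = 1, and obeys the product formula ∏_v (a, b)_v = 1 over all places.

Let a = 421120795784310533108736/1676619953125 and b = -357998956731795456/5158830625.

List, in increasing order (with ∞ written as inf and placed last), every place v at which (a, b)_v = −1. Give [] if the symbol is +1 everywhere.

[3, 7]

Mod squares: a ≡ 273, b ≡ -114. Check v ∈ {∞, 2, 3, 5, 7, 11, 13, 17, 19}.
v=17: a=17^-2·(≡8), b=17^-2·(≡10) mod 17; (8|17)=+1, (10|17)=-1; (−1)^{-2·-2·8}·(+1)^-2·(-1)^-2 = +1.
v=11: a=11^2·(≡9), b=11^2·(≡2) mod 11; (9|11)=+1, (2|11)=-1; (−1)^{2·2·5}·(+1)^2·(-1)^2 = +1.
v=∞: 273 > 0 and -114 < 0  ⇒  (a,b)_∞ = +1.
v=3: a=3^5·(≡1), b=3^5·(≡1) mod 3; (1|3)=+1, (1|3)=+1; (−1)^{5·5·1}·(+1)^5·(+1)^5 = -1.
v=5: a=5^-6·(≡3), b=5^-4·(≡1) mod 5; (3|5)=-1, (1|5)=+1; (−1)^{-6·-4·2}·(-1)^-4·(+1)^-6 = +1.
v=7: a=7^7·(≡2), b=7^4·(≡5) mod 7; (2|7)=+1, (5|7)=-1; (−1)^{7·4·3}·(+1)^4·(-1)^7 = -1.
v=2: v_2(a)=10, v_2(b)=11; units ≡ 1, 7 (mod 8); ε·ε+αω+βω = 0·1+10·0+11·0 ≡ 0  ⇒  (a,b)_2 = +1.
v=13: a=13^-5·(≡11), b=13^-4·(≡9) mod 13; (11|13)=-1, (9|13)=+1; (−1)^{-5·-4·6}·(-1)^-4·(+1)^-5 = +1.
v=19: a=19^8·(≡1), b=19^5·(≡15) mod 19; (1|19)=+1, (15|19)=-1; (−1)^{8·5·9}·(+1)^5·(-1)^8 = +1.
(273, -114 / ℚ) ramifies at {3, 7}: a division algebra.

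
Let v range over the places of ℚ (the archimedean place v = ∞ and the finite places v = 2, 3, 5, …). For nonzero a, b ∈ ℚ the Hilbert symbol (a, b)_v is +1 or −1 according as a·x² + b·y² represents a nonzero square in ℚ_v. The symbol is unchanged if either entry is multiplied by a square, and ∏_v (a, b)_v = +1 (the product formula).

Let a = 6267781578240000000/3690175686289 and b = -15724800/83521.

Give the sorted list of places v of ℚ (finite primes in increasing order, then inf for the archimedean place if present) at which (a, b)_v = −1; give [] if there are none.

[2, 5]

(a, b) ≡ (910, -273) mod (ℚ^×)²; places V = {2, 3, 5, 7, 13, 17, 19, 23, ∞}.
(a,b)_5: α=7, u≡3; β=2, v≡3 (mod 5); (3|5)=-1, (3|5)=-1; sign (−1)^0·-1^2·-1^7 = -1.
(a,b)_3: α=2, u≡1; β=3, v≡2 (mod 3); (1|3)=+1, (2|3)=-1; sign (−1)^0·+1^3·-1^2 = +1.
(a,b)_∞: sgn(910)=+, sgn(-273)=−, so +1.
(a,b)_7: α=3, u≡2; β=1, v≡3 (mod 7); (2|7)=+1, (3|7)=-1; sign (−1)^1·+1^1·-1^3 = +1.
(a,b)_17: α=-8, u≡9; β=-4, v≡13 (mod 17); (9|17)=+1, (13|17)=+1; sign (−1)^0·+1^-4·+1^-8 = +1.
(a,b)_13: α=3, u≡5; β=1, v≡7 (mod 13); (5|13)=-1, (7|13)=-1; sign (−1)^0·-1^1·-1^3 = +1.
(a,b)_23: α=-2, u≡9; β=0, v≡3 (mod 23); (9|23)=+1, (3|23)=+1; sign (−1)^0·+1^0·+1^-2 = +1.
(a,b)_2: α=15, β=8; u≡7, v≡7 (mod 8); ε(u)ε(v)=1·1, αω(v)=15·0, βω(u)=8·0; sum ≡ 1  ⇒  -1.
(a,b)_19: α=2, u≡11; β=0, v≡13 (mod 19); (11|19)=+1, (13|19)=-1; sign (−1)^0·+1^0·-1^2 = +1.
Ram(910, -273) = {2, 5}; no ℚ_2-point on the conic.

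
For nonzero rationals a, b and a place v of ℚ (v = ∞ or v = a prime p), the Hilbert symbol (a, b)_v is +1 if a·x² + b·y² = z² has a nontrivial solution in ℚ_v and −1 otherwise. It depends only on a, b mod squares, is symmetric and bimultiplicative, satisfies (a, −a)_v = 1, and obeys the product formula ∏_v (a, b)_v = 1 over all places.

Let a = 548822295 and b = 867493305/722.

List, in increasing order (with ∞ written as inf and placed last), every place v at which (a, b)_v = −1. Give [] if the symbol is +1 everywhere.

(a, b) ≡ (1295, 80290) mod (ℚ^×)²; places V = {2, 3, 5, 7, 19, 31, 37, ∞}.
(a,b)_3: α=2, u≡2; β=2, v≡1 (mod 3); (2|3)=-1, (1|3)=+1; sign (−1)^0·-1^2·+1^2 = +1.
(a,b)_31: α=2, u≡13; β=1, v≡26 (mod 31); (13|31)=-1, (26|31)=-1; sign (−1)^0·-1^1·-1^2 = -1.
(a,b)_19: α=0, u≡18; β=-2, v≡13 (mod 19); (18|19)=-1, (13|19)=-1; sign (−1)^0·-1^-2·-1^0 = +1.
(a,b)_5: α=1, u≡4; β=1, v≡3 (mod 5); (4|5)=+1, (3|5)=-1; sign (−1)^0·+1^1·-1^1 = -1.
(a,b)_37: α=1, u≡31; β=1, v≡24 (mod 37); (31|37)=-1, (24|37)=-1; sign (−1)^0·-1^1·-1^1 = +1.
(a,b)_∞: sgn(1295)=+, sgn(80290)=+, so +1.
(a,b)_7: α=3, u≡5; β=5, v≡4 (mod 7); (5|7)=-1, (4|7)=+1; sign (−1)^1·-1^5·+1^3 = +1.
(a,b)_2: α=0, β=-1; u≡7, v≡1 (mod 8); ε(u)ε(v)=1·0, αω(v)=0·0, βω(u)=-1·0; sum ≡ 0  ⇒  +1.
(1295, 80290 / ℚ) ramifies at {5, 31}: a division algebra.

[5, 31]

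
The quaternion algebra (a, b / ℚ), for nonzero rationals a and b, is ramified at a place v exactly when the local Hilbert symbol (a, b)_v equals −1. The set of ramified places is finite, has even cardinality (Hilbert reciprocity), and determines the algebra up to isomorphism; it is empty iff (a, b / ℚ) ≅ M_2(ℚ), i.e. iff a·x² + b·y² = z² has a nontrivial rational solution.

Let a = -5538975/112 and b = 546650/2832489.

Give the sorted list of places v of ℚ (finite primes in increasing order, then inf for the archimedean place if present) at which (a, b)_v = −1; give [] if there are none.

[3, 7]

Mod squares: a ≡ -9177, b ≡ 26. Check v ∈ {∞, 2, 3, 5, 7, 11, 13, 17, 19, 23, 29}.
v=5: a=5^2·(≡3), b=5^2·(≡4) mod 5; (3|5)=-1, (4|5)=+1; (−1)^{2·2·2}·(-1)^2·(+1)^2 = +1.
v=∞: -9177 < 0 and 26 > 0  ⇒  (a,b)_∞ = +1.
v=13: a=13^2·(≡3), b=13^1·(≡6) mod 13; (3|13)=+1, (6|13)=-1; (−1)^{2·1·6}·(+1)^1·(-1)^2 = +1.
v=19: a=19^1·(≡4), b=19^0·(≡11) mod 19; (4|19)=+1, (11|19)=+1; (−1)^{1·0·9}·(+1)^0·(+1)^1 = +1.
v=17: a=17^0·(≡5), b=17^-2·(≡13) mod 17; (5|17)=-1, (13|17)=+1; (−1)^{0·-2·8}·(-1)^-2·(+1)^0 = +1.
v=7: a=7^-1·(≡3), b=7^0·(≡3) mod 7; (3|7)=-1, (3|7)=-1; (−1)^{-1·0·3}·(-1)^0·(-1)^-1 = -1.
v=11: a=11^0·(≡10), b=11^-2·(≡5) mod 11; (10|11)=-1, (5|11)=+1; (−1)^{0·-2·5}·(-1)^-2·(+1)^0 = +1.
v=23: a=23^1·(≡5), b=23^0·(≡2) mod 23; (5|23)=-1, (2|23)=+1; (−1)^{1·0·11}·(-1)^0·(+1)^1 = +1.
v=29: a=29^0·(≡1), b=29^2·(≡12) mod 29; (1|29)=+1, (12|29)=-1; (−1)^{0·2·14}·(+1)^2·(-1)^0 = +1.
v=2: v_2(a)=-4, v_2(b)=1; units ≡ 7, 5 (mod 8); ε·ε+αω+βω = 1·0+-4·1+1·0 ≡ 0  ⇒  (a,b)_2 = +1.
v=3: a=3^1·(≡1), b=3^-4·(≡2) mod 3; (1|3)=+1, (2|3)=-1; (−1)^{1·-4·1}·(+1)^-4·(-1)^1 = -1.
|Ram(-9177, 26)| = 2, even; anisotropic at {3, 7}.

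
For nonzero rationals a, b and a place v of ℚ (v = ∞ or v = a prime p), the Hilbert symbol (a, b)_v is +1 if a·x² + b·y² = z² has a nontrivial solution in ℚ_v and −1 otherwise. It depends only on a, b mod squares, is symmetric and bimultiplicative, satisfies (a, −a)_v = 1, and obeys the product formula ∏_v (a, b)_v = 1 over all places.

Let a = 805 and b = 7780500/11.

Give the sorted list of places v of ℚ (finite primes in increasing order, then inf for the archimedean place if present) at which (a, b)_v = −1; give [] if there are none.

Mod squares: a ≡ 805, b ≡ 95095. Check v ∈ {∞, 2, 3, 5, 7, 11, 13, 19, 23}.
v=7: a=7^1·(≡3), b=7^1·(≡3) mod 7; (3|7)=-1, (3|7)=-1; (−1)^{1·1·3}·(-1)^1·(-1)^1 = -1.
v=5: a=5^1·(≡1), b=5^3·(≡4) mod 5; (1|5)=+1, (4|5)=+1; (−1)^{1·3·2}·(+1)^3·(+1)^1 = +1.
v=2: v_2(a)=0, v_2(b)=2; units ≡ 5, 7 (mod 8); ε·ε+αω+βω = 0·1+0·0+2·1 ≡ 0  ⇒  (a,b)_2 = +1.
v=11: a=11^0·(≡2), b=11^-1·(≡2) mod 11; (2|11)=-1, (2|11)=-1; (−1)^{0·-1·5}·(-1)^-1·(-1)^0 = -1.
v=3: a=3^0·(≡1), b=3^2·(≡1) mod 3; (1|3)=+1, (1|3)=+1; (−1)^{0·2·1}·(+1)^2·(+1)^0 = +1.
v=∞: 805 > 0 and 95095 > 0  ⇒  (a,b)_∞ = +1.
v=19: a=19^0·(≡7), b=19^1·(≡8) mod 19; (7|19)=+1, (8|19)=-1; (−1)^{0·1·9}·(+1)^1·(-1)^0 = +1.
v=23: a=23^1·(≡12), b=23^0·(≡18) mod 23; (12|23)=+1, (18|23)=+1; (−1)^{1·0·11}·(+1)^0·(+1)^1 = +1.
v=13: a=13^0·(≡12), b=13^1·(≡10) mod 13; (12|13)=+1, (10|13)=+1; (−1)^{0·1·6}·(+1)^1·(+1)^0 = +1.
|Ram(805, 95095)| = 2, even; anisotropic at {7, 11}.

[7, 11]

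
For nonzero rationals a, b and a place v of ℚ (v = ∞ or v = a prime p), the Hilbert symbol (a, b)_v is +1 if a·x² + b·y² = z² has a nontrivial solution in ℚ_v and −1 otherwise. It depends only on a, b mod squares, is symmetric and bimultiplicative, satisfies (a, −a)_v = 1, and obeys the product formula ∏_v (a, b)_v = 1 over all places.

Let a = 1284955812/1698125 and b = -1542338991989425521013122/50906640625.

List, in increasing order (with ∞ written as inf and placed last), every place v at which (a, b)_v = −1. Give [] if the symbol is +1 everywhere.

(a, b) ≡ (46189, -6578) mod (ℚ^×)²; places V = {2, 3, 5, 7, 11, 13, 17, 19, 23, ∞}.
(a,b)_17: α=1, u≡14; β=2, v≡16 (mod 17); (14|17)=-1, (16|17)=+1; sign (−1)^0·-1^2·+1^1 = +1.
(a,b)_13: α=-1, u≡10; β=3, v≡4 (mod 13); (10|13)=+1, (4|13)=+1; sign (−1)^0·+1^3·+1^-1 = +1.
(a,b)_∞: sgn(46189)=+, sgn(-6578)=−, so +1.
(a,b)_3: α=6, u≡1; β=10, v≡1 (mod 3); (1|3)=+1, (1|3)=+1; sign (−1)^0·+1^10·+1^6 = +1.
(a,b)_23: α=2, u≡19; β=5, v≡1 (mod 23); (19|23)=-1, (1|23)=+1; sign (−1)^0·-1^5·+1^2 = -1.
(a,b)_11: α=-1, u≡8; β=3, v≡2 (mod 11); (8|11)=-1, (2|11)=-1; sign (−1)^1·-1^3·-1^-1 = -1.
(a,b)_7: α=2, u≡3; β=4, v≡1 (mod 7); (3|7)=-1, (1|7)=+1; sign (−1)^0·-1^4·+1^2 = +1.
(a,b)_19: α=-1, u≡14; β=-4, v≡18 (mod 19); (14|19)=-1, (18|19)=-1; sign (−1)^0·-1^-4·-1^-1 = -1.
(a,b)_2: α=2, β=1; u≡5, v≡7 (mod 8); ε(u)ε(v)=0·1, αω(v)=2·0, βω(u)=1·1; sum ≡ 1  ⇒  -1.
(a,b)_5: α=-4, u≡1; β=-8, v≡3 (mod 5); (1|5)=+1, (3|5)=-1; sign (−1)^0·+1^-8·-1^-4 = +1.
|Ram(46189, -6578)| = 4, even; anisotropic at {2, 11, 19, 23}.

[2, 11, 19, 23]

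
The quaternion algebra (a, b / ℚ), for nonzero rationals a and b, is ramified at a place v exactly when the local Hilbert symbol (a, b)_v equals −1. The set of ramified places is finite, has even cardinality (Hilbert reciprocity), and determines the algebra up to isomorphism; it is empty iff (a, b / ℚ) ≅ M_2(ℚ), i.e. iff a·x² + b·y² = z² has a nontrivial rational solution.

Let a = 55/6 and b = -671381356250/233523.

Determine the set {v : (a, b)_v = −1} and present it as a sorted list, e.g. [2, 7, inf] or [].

Mod squares: a ≡ 330, b ≡ -220110. Check v ∈ {∞, 2, 3, 5, 11, 23, 29, 31}.
v=5: a=5^1·(≡1), b=5^5·(≡2) mod 5; (1|5)=+1, (2|5)=-1; (−1)^{1·5·2}·(+1)^5·(-1)^1 = -1.
v=∞: 330 > 0 and -220110 < 0  ⇒  (a,b)_∞ = +1.
v=3: a=3^-1·(≡2), b=3^-5·(≡1) mod 3; (2|3)=-1, (1|3)=+1; (−1)^{-1·-5·1}·(-1)^-5·(+1)^-1 = +1.
v=29: a=29^0·(≡14), b=29^1·(≡26) mod 29; (14|29)=-1, (26|29)=-1; (−1)^{0·1·14}·(-1)^1·(-1)^0 = -1.
v=11: a=11^1·(≡10), b=11^5·(≡2) mod 11; (10|11)=-1, (2|11)=-1; (−1)^{1·5·5}·(-1)^5·(-1)^1 = -1.
v=2: v_2(a)=-1, v_2(b)=1; units ≡ 5, 1 (mod 8); ε·ε+αω+βω = 0·0+-1·0+1·1 ≡ 1  ⇒  (a,b)_2 = -1.
v=31: a=31^0·(≡4), b=31^-2·(≡30) mod 31; (4|31)=+1, (30|31)=-1; (−1)^{0·-2·15}·(+1)^-2·(-1)^0 = +1.
v=23: a=23^0·(≡13), b=23^1·(≡22) mod 23; (13|23)=+1, (22|23)=-1; (−1)^{0·1·11}·(+1)^1·(-1)^0 = +1.
(330, -220110 / ℚ) ramifies at {2, 5, 11, 29}: a division algebra.

[2, 5, 11, 29]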